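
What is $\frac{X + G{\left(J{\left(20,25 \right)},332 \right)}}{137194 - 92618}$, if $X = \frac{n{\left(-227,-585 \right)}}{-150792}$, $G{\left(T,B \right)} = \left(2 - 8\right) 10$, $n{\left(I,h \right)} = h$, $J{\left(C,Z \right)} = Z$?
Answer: $- \frac{3015645}{2240568064} \approx -0.0013459$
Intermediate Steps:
$G{\left(T,B \right)} = -60$ ($G{\left(T,B \right)} = \left(-6\right) 10 = -60$)
$X = \frac{195}{50264}$ ($X = - \frac{585}{-150792} = \left(-585\right) \left(- \frac{1}{150792}\right) = \frac{195}{50264} \approx 0.0038795$)
$\frac{X + G{\left(J{\left(20,25 \right)},332 \right)}}{137194 - 92618} = \frac{\frac{195}{50264} - 60}{137194 - 92618} = - \frac{3015645}{50264 \cdot 44576} = \left(- \frac{3015645}{50264}\right) \frac{1}{44576} = - \frac{3015645}{2240568064}$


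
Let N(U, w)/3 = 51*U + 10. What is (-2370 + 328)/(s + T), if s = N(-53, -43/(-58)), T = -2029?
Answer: 1021/5054 ≈ 0.20202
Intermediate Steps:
N(U, w) = 30 + 153*U (N(U, w) = 3*(51*U + 10) = 3*(10 + 51*U) = 30 + 153*U)
s = -8079 (s = 30 + 153*(-53) = 30 - 8109 = -8079)
(-2370 + 328)/(s + T) = (-2370 + 328)/(-8079 - 2029) = -2042/(-10108) = -2042*(-1/10108) = 1021/5054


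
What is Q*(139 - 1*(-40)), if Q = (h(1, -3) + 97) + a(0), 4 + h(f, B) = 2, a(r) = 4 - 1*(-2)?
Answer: 18079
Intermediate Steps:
a(r) = 6 (a(r) = 4 + 2 = 6)
h(f, B) = -2 (h(f, B) = -4 + 2 = -2)
Q = 101 (Q = (-2 + 97) + 6 = 95 + 6 = 101)
Q*(139 - 1*(-40)) = 101*(139 - 1*(-40)) = 101*(139 + 40) = 101*179 = 18079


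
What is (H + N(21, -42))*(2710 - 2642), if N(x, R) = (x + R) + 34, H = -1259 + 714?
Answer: -36176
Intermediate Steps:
H = -545
N(x, R) = 34 + R + x (N(x, R) = (R + x) + 34 = 34 + R + x)
(H + N(21, -42))*(2710 - 2642) = (-545 + (34 - 42 + 21))*(2710 - 2642) = (-545 + 13)*68 = -532*68 = -36176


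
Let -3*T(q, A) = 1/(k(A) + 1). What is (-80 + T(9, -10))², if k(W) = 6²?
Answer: 78872161/12321 ≈ 6401.4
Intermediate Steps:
k(W) = 36
T(q, A) = -1/111 (T(q, A) = -1/(3*(36 + 1)) = -⅓/37 = -⅓*1/37 = -1/111)
(-80 + T(9, -10))² = (-80 - 1/111)² = (-8881/111)² = 78872161/12321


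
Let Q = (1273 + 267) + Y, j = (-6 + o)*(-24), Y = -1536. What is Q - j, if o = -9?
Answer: -356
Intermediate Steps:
j = 360 (j = (-6 - 9)*(-24) = -15*(-24) = 360)
Q = 4 (Q = (1273 + 267) - 1536 = 1540 - 1536 = 4)
Q - j = 4 - 1*360 = 4 - 360 = -356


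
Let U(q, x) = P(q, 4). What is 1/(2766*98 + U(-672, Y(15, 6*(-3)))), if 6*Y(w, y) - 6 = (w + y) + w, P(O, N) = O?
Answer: 1/270396 ≈ 3.6983e-6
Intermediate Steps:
Y(w, y) = 1 + w/3 + y/6 (Y(w, y) = 1 + ((w + y) + w)/6 = 1 + (y + 2*w)/6 = 1 + (w/3 + y/6) = 1 + w/3 + y/6)
U(q, x) = q
1/(2766*98 + U(-672, Y(15, 6*(-3)))) = 1/(2766*98 - 672) = 1/(271068 - 672) = 1/270396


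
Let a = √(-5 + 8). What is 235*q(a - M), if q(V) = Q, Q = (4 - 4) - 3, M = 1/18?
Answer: -705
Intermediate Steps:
a = √3 ≈ 1.7320
M = 1/18 ≈ 0.055556
Q = -3 (Q = 0 - 3 = -3)
q(V) = -3
235*q(a - M) = 235*(-3) = -705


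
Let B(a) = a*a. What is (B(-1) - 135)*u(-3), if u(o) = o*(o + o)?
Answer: -2412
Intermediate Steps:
B(a) = a²
u(o) = 2*o² (u(o) = o*(2*o) = 2*o²)
(B(-1) - 135)*u(-3) = ((-1)² - 135)*(2*(-3)²) = (1 - 135)*(2*9) = -134*18 = -2412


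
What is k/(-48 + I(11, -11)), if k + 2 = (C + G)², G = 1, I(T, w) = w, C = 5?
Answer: -34/59 ≈ -0.57627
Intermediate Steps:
k = 34 (k = -2 + (5 + 1)² = -2 + 6² = -2 + 36 = 34)
k/(-48 + I(11, -11)) = 34/(-48 - 11) = 34/(-59) = 34*(-1/59) = -34/59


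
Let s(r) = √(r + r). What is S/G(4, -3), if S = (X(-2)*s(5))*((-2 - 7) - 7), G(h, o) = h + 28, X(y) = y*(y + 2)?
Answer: 0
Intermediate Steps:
X(y) = y*(2 + y)
G(h, o) = 28 + h
s(r) = √2*√r (s(r) = √(2*r) = √2*√r)
S = 0 (S = ((-2*(2 - 2))*(√2*√5))*((-2 - 7) - 7) = ((-2*0)*√10)*(-9 - 7) = (0*√10)*(-16) = 0*(-16) = 0)
S/G(4, -3) = 0/(28 + 4) = 0/32 = 0*(1/32) = 0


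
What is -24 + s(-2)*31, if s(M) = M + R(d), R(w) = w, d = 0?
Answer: -86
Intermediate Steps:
s(M) = M (s(M) = M + 0 = M)
-24 + s(-2)*31 = -24 - 2*31 = -24 - 62 = -86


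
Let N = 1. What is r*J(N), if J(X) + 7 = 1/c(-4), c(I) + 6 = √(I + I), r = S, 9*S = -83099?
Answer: 13046543/198 + 83099*I*√2/198 ≈ 65892.0 + 593.53*I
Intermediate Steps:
S = -83099/9 (S = (⅑)*(-83099) = -83099/9 ≈ -9233.2)
r = -83099/9 ≈ -9233.2
c(I) = -6 + √2*√I (c(I) = -6 + √(I + I) = -6 + √(2*I) = -6 + √2*√I)
J(X) = -7 + 1/(-6 + 2*I*√2) (J(X) = -7 + 1/(-6 + √2*√(-4)) = -7 + 1/(-6 + √2*(2*I)) = -7 + 1/(-6 + 2*I*√2))
r*J(N) = -83099*(-157/22 - I*√2/22)/9 = 13046543/198 + 83099*I*√2/198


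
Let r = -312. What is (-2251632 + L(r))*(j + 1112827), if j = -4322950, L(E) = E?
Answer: 7229017229112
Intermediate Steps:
(-2251632 + L(r))*(j + 1112827) = (-2251632 - 312)*(-4322950 + 1112827) = -2251944*(-3210123) = 7229017229112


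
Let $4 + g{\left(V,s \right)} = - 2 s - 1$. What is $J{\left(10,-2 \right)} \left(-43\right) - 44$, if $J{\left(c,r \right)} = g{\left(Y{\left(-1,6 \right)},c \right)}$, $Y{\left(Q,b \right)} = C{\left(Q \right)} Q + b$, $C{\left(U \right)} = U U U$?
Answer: $1031$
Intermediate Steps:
$C{\left(U \right)} = U^{3}$ ($C{\left(U \right)} = U^{2} U = U^{3}$)
$Y{\left(Q,b \right)} = b + Q^{4}$ ($Y{\left(Q,b \right)} = Q^{3} Q + b = Q^{4} + b = b + Q^{4}$)
$g{\left(V,s \right)} = -5 - 2 s$ ($g{\left(V,s \right)} = -4 - \left(1 + 2 s\right) = -5 - 2 s$)
$J{\left(c,r \right)} = -5 - 2 c$
$J{\left(10,-2 \right)} \left(-43\right) - 44 = \left(-5 - 20\right) \left(-43\right) - 44 = \left(-25\right) \left(-43\right) - 44 = 1075 - 44 = 1031$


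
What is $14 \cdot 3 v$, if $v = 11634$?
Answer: $488628$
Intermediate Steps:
$14 \cdot 3 v = 14 \cdot 3 \cdot 11634 = 42 \cdot 11634 = 488628$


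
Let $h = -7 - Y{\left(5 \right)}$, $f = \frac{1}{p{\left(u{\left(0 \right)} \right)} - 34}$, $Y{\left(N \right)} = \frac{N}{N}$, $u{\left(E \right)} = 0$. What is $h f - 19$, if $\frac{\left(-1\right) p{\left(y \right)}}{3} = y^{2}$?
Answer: $- \frac{319}{17} \approx -18.765$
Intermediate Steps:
$Y{\left(N \right)} = 1$
$p{\left(y \right)} = - 3 y^{2}$
$f = - \frac{1}{34}$ ($f = \frac{1}{- 3 \cdot 0^{2} - 34} = \frac{1}{\left(-3\right) 0 - 34} = \frac{1}{0 - 34} = \frac{1}{-34} = - \frac{1}{34} \approx -0.029412$)
$h = -8$ ($h = -7 - 1 = -8$)
$h f - 19 = \left(-8\right) \left(- \frac{1}{34}\right) - 19 = \frac{4}{17} - 19 = - \frac{319}{17}$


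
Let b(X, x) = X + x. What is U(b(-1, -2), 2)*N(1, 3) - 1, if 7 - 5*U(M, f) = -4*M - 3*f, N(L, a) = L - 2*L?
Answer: -6/5 ≈ -1.2000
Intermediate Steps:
N(L, a) = -L
U(M, f) = 7/5 + 3*f/5 + 4*M/5 (U(M, f) = 7/5 - (-4*M - 3*f)/5 = 7/5 + (3*f/5 + 4*M/5) = 7/5 + 3*f/5 + 4*M/5)
U(b(-1, -2), 2)*N(1, 3) - 1 = (7/5 + (3/5)*2 + 4*(-1 - 2)/5)*(-1*1) - 1 = (7/5 + 6/5 + (4/5)*(-3))*(-1) - 1 = (7/5 + 6/5 - 12/5)*(-1) - 1 = (1/5)*(-1) - 1 = -1/5 - 1 = -6/5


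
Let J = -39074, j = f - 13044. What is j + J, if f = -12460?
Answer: -64578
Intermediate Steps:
j = -25504 (j = -12460 - 13044 = -25504)
j + J = -25504 - 39074 = -64578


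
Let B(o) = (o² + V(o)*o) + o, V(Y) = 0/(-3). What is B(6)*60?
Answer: 2520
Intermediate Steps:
V(Y) = 0 (V(Y) = 0*(-⅓) = 0)
B(o) = o + o² (B(o) = (o² + 0*o) + o = (o² + 0) + o = o² + o = o + o²)
B(6)*60 = (6*(1 + 6))*60 = (6*7)*60 = 42*60 = 2520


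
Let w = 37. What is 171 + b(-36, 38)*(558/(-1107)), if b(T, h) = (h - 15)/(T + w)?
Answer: 19607/123 ≈ 159.41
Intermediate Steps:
b(T, h) = (-15 + h)/(37 + T) (b(T, h) = (h - 15)/(T + 37) = (-15 + h)/(37 + T))
171 + b(-36, 38)*(558/(-1107)) = 171 + ((-15 + 38)/(37 - 36))*(558/(-1107)) = 171 + (23/1)*(558*(-1/1107)) = 171 + (1*23)*(-62/123) = 171 + 23*(-62/123) = 171 - 1426/123 = 19607/123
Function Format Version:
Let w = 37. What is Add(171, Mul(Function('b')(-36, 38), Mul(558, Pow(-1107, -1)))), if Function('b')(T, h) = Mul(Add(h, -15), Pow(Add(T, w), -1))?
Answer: Rational(19607, 123) ≈ 159.41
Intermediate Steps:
Function('b')(T, h) = Mul(Pow(Add(37, T), -1), Add(-15, h)) (Function('b')(T, h) = Mul(Add(h, -15), Pow(Add(T, 37), -1)) = Mul(Add(-15, h), Pow(Add(37, T), -1)) = Mul(Pow(Add(37, T), -1), Add(-15, h)))
Add(171, Mul(Function('b')(-36, 38), Mul(558, Pow(-1107, -1)))) = Add(171, Mul(Mul(Pow(Add(37, -36), -1), Add(-15, 38)), Mul(558, Pow(-1107, -1)))) = Add(171, Mul(Mul(Pow(1, -1), 23), Mul(558, Rational(-1, 1107)))) = Add(171, Mul(Mul(1, 23), Rational(-62, 123))) = Add(171, Mul(23, Rational(-62, 123))) = Add(171, Rational(-1426, 123)) = Rational(19607, 123)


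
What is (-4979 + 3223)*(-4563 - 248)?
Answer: 8448116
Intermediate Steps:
(-4979 + 3223)*(-4563 - 248) = -1756*(-4811) = 8448116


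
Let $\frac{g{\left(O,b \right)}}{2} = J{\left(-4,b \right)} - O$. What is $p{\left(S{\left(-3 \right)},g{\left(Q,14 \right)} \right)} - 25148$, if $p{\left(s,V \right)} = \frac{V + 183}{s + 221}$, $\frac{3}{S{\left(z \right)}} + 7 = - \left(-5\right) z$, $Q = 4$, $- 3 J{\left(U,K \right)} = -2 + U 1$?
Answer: $- \frac{122190194}{4859} \approx -25147.0$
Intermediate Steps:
$J{\left(U,K \right)} = \frac{2}{3} - \frac{U}{3}$ ($J{\left(U,K \right)} = - \frac{-2 + U 1}{3} = - \frac{-2 + U}{3} = \frac{2}{3} - \frac{U}{3}$)
$g{\left(O,b \right)} = 4 - 2 O$ ($g{\left(O,b \right)} = 2 \left(\left(\frac{2}{3} - - \frac{4}{3}\right) - O\right) = 2 \left(\left(\frac{2}{3} + \frac{4}{3}\right) - O\right) = 2 \left(2 - O\right) = 4 - 2 O$)
$S{\left(z \right)} = \frac{3}{-7 + 5 z}$ ($S{\left(z \right)} = \frac{3}{-7 - - 5 z} = \frac{3}{-7 + 5 z}$)
$p{\left(s,V \right)} = \frac{183 + V}{221 + s}$
$p{\left(S{\left(-3 \right)},g{\left(Q,14 \right)} \right)} - 25148 = \frac{183 + \left(4 - 8\right)}{221 + \frac{3}{-7 + 5 \left(-3\right)}} - 25148 = \frac{183 + \left(4 - 8\right)}{221 + \frac{3}{-7 - 15}} - 25148 = \frac{183 - 4}{221 + \frac{3}{-22}} - 25148 = \frac{1}{221 + 3 \left(- \frac{1}{22}\right)} 179 - 25148 = \frac{1}{221 - \frac{3}{22}} \cdot 179 - 25148 = \frac{1}{\frac{4859}{22}} \cdot 179 - 25148 = \frac{22}{4859} \cdot 179 - 25148 = \frac{3938}{4859} - 25148 = - \frac{122190194}{4859}$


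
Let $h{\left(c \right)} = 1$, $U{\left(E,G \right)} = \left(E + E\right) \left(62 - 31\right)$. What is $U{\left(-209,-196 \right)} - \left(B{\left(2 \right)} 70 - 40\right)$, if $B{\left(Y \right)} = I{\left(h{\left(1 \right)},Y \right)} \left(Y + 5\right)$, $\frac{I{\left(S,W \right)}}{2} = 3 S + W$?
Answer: $-17818$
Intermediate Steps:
$U{\left(E,G \right)} = 62 E$ ($U{\left(E,G \right)} = 2 E 31 = 62 E$)
$I{\left(S,W \right)} = 2 W + 6 S$ ($I{\left(S,W \right)} = 2 \left(3 S + W\right) = 2 \left(W + 3 S\right) = 2 W + 6 S$)
$B{\left(Y \right)} = \left(5 + Y\right) \left(6 + 2 Y\right)$ ($B{\left(Y \right)} = \left(2 Y + 6 \cdot 1\right) \left(Y + 5\right) = \left(2 Y + 6\right) \left(5 + Y\right) = \left(6 + 2 Y\right) \left(5 + Y\right) = \left(5 + Y\right) \left(6 + 2 Y\right)$)
$U{\left(-209,-196 \right)} - \left(B{\left(2 \right)} 70 - 40\right) = 62 \left(-209\right) - \left(2 \left(3 + 2\right) \left(5 + 2\right) 70 - 40\right) = -12958 - \left(2 \cdot 5 \cdot 7 \cdot 70 - 40\right) = -12958 - \left(70 \cdot 70 - 40\right) = -12958 - \left(4900 - 40\right) = -12958 - 4860 = -17818$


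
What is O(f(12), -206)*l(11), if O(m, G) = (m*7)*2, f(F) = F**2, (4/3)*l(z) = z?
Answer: 16632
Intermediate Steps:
l(z) = 3*z/4
O(m, G) = 14*m (O(m, G) = (7*m)*2 = 14*m)
O(f(12), -206)*l(11) = (14*12**2)*((3/4)*11) = (14*144)*(33/4) = 2016*(33/4) = 16632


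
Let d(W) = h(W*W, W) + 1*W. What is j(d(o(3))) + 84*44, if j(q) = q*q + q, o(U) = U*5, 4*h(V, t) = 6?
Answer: 15939/4 ≈ 3984.8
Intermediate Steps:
h(V, t) = 3/2 (h(V, t) = (1/4)*6 = 3/2)
o(U) = 5*U
d(W) = 3/2 + W (d(W) = 3/2 + 1*W = 3/2 + W)
j(q) = q + q**2 (j(q) = q**2 + q = q + q**2)
j(d(o(3))) + 84*44 = (3/2 + 5*3)*(1 + (3/2 + 5*3)) + 84*44 = (3/2 + 15)*(1 + (3/2 + 15)) + 3696 = 33*(1 + 33/2)/2 + 3696 = (33/2)*(35/2) + 3696 = 1155/4 + 3696 = 15939/4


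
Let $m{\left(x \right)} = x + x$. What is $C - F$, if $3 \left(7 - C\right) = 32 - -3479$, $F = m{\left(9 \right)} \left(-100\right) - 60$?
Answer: $\frac{2090}{3} \approx 696.67$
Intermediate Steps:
$m{\left(x \right)} = 2 x$
$F = -1860$ ($F = 2 \cdot 9 \left(-100\right) - 60 = 18 \left(-100\right) - 60 = -1800 - 60 = -1860$)
$C = - \frac{3490}{3}$ ($C = 7 - \frac{32 - -3479}{3} = 7 - \frac{32 + 3479}{3} = 7 - \frac{3511}{3} = - \frac{3490}{3} \approx -1163.3$)
$C - F = - \frac{3490}{3} - -1860 = - \frac{3490}{3} + 1860 = \frac{2090}{3}$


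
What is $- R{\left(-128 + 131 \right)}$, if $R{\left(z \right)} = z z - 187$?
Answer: $178$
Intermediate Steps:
$R{\left(z \right)} = -187 + z^{2}$ ($R{\left(z \right)} = z^{2} - 187 = -187 + z^{2}$)
$- R{\left(-128 + 131 \right)} = - (-187 + \left(-128 + 131\right)^{2}) = - (-187 + 3^{2}) = - (-187 + 9) = \left(-1\right) \left(-178\right) = 178$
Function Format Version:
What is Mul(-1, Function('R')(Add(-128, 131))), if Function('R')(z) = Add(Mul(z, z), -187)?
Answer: 178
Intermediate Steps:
Function('R')(z) = Add(-187, Pow(z, 2)) (Function('R')(z) = Add(Pow(z, 2), -187) = Add(-187, Pow(z, 2)))
Mul(-1, Function('R')(Add(-128, 131))) = Mul(-1, Add(-187, Pow(Add(-128, 131), 2))) = Mul(-1, Add(-187, Pow(3, 2))) = Mul(-1, Add(-187, 9)) = Mul(-1, -178) = 178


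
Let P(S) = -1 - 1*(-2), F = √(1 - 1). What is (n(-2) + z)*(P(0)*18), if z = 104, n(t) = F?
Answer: 1872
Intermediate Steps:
F = 0 (F = √0 = 0)
n(t) = 0
P(S) = 1 (P(S) = -1 + 2 = 1)
(n(-2) + z)*(P(0)*18) = (0 + 104)*(1*18) = 104*18 = 1872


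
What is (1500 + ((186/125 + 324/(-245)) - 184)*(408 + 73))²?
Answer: 283462288575238756/37515625 ≈ 7.5558e+9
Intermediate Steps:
(1500 + ((186/125 + 324/(-245)) - 184)*(408 + 73))² = (1500 + ((186*(1/125) + 324*(-1/245)) - 184)*481)² = (1500 + ((186/125 - 324/245) - 184)*481)² = (1500 + (1014/6125 - 184)*481)² = (1500 - 1125986/6125*481)² = (1500 - 541599266/6125)² = (-532411766/6125)² = 283462288575238756/37515625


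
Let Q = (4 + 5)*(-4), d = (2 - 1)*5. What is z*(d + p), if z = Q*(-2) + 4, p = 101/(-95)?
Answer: 1496/5 ≈ 299.20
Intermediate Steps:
d = 5 (d = 1*5 = 5)
p = -101/95 (p = 101*(-1/95) = -101/95 ≈ -1.0632)
Q = -36 (Q = 9*(-4) = -36)
z = 76 (z = -36*(-2) + 4 = 72 + 4 = 76)
z*(d + p) = 76*(5 - 101/95) = 76*(374/95) = 1496/5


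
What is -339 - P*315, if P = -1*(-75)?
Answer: -23964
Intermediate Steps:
P = 75
-339 - P*315 = -339 - 1*75*315 = -339 - 75*315 = -339 - 23625 = -23964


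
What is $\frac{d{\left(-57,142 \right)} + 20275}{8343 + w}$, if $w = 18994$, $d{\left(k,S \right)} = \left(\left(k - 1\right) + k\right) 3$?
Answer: $\frac{19930}{27337} \approx 0.72905$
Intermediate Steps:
$d{\left(k,S \right)} = -3 + 6 k$ ($d{\left(k,S \right)} = \left(\left(-1 + k\right) + k\right) 3 = \left(-1 + 2 k\right) 3 = -3 + 6 k$)
$\frac{d{\left(-57,142 \right)} + 20275}{8343 + w} = \frac{\left(-3 + 6 \left(-57\right)\right) + 20275}{8343 + 18994} = \frac{\left(-3 - 342\right) + 20275}{27337} = \left(-345 + 20275\right) \frac{1}{27337} = 19930 \cdot \frac{1}{27337} = \frac{19930}{27337}$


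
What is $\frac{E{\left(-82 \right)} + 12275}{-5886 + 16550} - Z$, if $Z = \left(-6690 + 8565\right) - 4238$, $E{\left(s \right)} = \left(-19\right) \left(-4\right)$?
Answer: $\frac{25211383}{10664} \approx 2364.2$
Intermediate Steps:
$E{\left(s \right)} = 76$
$Z = -2363$ ($Z = 1875 - 4238 = -2363$)
$\frac{E{\left(-82 \right)} + 12275}{-5886 + 16550} - Z = \frac{76 + 12275}{-5886 + 16550} - -2363 = \frac{12351}{10664} + 2363 = \frac{25211383}{10664}$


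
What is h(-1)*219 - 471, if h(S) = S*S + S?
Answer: -471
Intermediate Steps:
h(S) = S + S² (h(S) = S² + S = S + S²)
h(-1)*219 - 471 = -(1 - 1)*219 - 471 = -1*0*219 - 471 = 0*219 - 471 = 0 - 471 = -471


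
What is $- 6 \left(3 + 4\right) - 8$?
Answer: $-50$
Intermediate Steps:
$- 6 \left(3 + 4\right) - 8 = \left(-6\right) 7 - 8 = -42 - 8 = -50$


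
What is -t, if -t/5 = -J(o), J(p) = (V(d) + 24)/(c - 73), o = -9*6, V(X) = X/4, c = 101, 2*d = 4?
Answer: -35/8 ≈ -4.3750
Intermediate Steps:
d = 2 (d = (1/2)*4 = 2)
V(X) = X/4 (V(X) = X*(1/4) = X/4)
o = -54
J(p) = 7/8 (J(p) = ((1/4)*2 + 24)/(101 - 73) = (1/2 + 24)/28 = (49/2)*(1/28) = 7/8)
t = 35/8 (t = -(-5)*7/8 = -5*(-7/8) = 35/8 ≈ 4.3750)
-t = -1*35/8 = -35/8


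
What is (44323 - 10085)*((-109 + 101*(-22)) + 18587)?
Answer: 556572928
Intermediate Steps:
(44323 - 10085)*((-109 + 101*(-22)) + 18587) = 34238*((-109 - 2222) + 18587) = 34238*(-2331 + 18587) = 34238*16256 = 556572928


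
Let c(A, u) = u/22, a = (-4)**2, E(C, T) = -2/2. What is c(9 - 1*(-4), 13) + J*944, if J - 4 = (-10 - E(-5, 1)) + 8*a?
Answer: 2554477/22 ≈ 1.1611e+5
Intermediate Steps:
E(C, T) = -1 (E(C, T) = -2*1/2 = -1)
a = 16
J = 123 (J = 4 + ((-10 - 1*(-1)) + 8*16) = 4 + ((-10 + 1) + 128) = 4 + (-9 + 128) = 4 + 119 = 123)
c(A, u) = u/22 (c(A, u) = u*(1/22) = u/22)
c(9 - 1*(-4), 13) + J*944 = (1/22)*13 + 123*944 = 13/22 + 116112 = 2554477/22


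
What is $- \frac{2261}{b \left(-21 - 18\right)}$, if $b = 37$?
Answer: $\frac{2261}{1443} \approx 1.5669$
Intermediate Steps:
$- \frac{2261}{b \left(-21 - 18\right)} = - \frac{2261}{37 \left(-21 - 18\right)} = - \frac{2261}{37 \left(-39\right)} = - \frac{2261}{-1443} = \left(-2261\right) \left(- \frac{1}{1443}\right) = \frac{2261}{1443}$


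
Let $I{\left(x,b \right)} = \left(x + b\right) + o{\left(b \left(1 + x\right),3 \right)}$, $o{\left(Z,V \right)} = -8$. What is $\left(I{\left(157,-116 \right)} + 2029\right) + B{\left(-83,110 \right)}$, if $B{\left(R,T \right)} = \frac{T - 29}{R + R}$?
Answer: $\frac{342211}{166} \approx 2061.5$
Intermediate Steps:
$I{\left(x,b \right)} = -8 + b + x$ ($I{\left(x,b \right)} = \left(x + b\right) - 8 = \left(b + x\right) - 8 = -8 + b + x$)
$B{\left(R,T \right)} = \frac{-29 + T}{2 R}$
$\left(I{\left(157,-116 \right)} + 2029\right) + B{\left(-83,110 \right)} = \left(\left(-8 - 116 + 157\right) + 2029\right) + \frac{-29 + 110}{2 \left(-83\right)} = \left(33 + 2029\right) + \frac{1}{2} \left(- \frac{1}{83}\right) 81 = 2062 - \frac{81}{166} = \frac{342211}{166}$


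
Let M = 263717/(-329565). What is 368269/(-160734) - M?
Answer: -26326761569/17657433570 ≈ -1.4910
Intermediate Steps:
M = -263717/329565 (M = 263717*(-1/329565) = -263717/329565 ≈ -0.80020)
368269/(-160734) - M = 368269/(-160734) - 1*(-263717/329565) = 368269*(-1/160734) + 263717/329565 = -368269/160734 + 263717/329565 = -26326761569/17657433570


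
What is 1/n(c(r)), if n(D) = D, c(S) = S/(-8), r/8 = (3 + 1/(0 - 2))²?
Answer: -4/25 ≈ -0.16000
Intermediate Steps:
r = 50 (r = 8*(3 + 1/(0 - 2))² = 8*(3 + 1/(-2))² = 8*(3 - ½)² = 8*(5/2)² = 8*(25/4) = 50)
c(S) = -S/8 (c(S) = S*(-⅛) = -S/8)
1/n(c(r)) = 1/(-⅛*50) = 1/(-25/4) = -4/25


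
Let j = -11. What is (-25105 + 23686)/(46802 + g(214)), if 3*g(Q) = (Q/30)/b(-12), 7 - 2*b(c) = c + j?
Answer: -957825/31591457 ≈ -0.030319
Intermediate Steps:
b(c) = 9 - c/2 (b(c) = 7/2 - (c - 11)/2 = 7/2 - (-11 + c)/2 = 7/2 + (11/2 - c/2) = 9 - c/2)
g(Q) = Q/1350 (g(Q) = ((Q/30)/(9 - 1/2*(-12)))/3 = ((Q*(1/30))/(9 + 6))/3 = ((Q/30)/15)/3 = ((Q/30)*(1/15))/3 = (Q/450)/3 = Q/1350)
(-25105 + 23686)/(46802 + g(214)) = (-25105 + 23686)/(46802 + (1/1350)*214) = -1419/(46802 + 107/675) = -1419/31591457/675 = -1419*675/31591457 = -957825/31591457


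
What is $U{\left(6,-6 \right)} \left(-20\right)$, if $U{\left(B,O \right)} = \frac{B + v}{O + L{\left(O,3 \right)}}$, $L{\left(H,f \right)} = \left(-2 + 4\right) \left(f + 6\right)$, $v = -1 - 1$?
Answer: $- \frac{20}{3} \approx -6.6667$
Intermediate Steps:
$v = -2$ ($v = -1 - 1 = -2$)
$L{\left(H,f \right)} = 12 + 2 f$ ($L{\left(H,f \right)} = 2 \left(6 + f\right) = 12 + 2 f$)
$U{\left(B,O \right)} = \frac{-2 + B}{18 + O}$ ($U{\left(B,O \right)} = \frac{B - 2}{O + \left(12 + 2 \cdot 3\right)} = \frac{-2 + B}{O + \left(12 + 6\right)} = \frac{-2 + B}{O + 18} = \frac{-2 + B}{18 + O}$)
$U{\left(6,-6 \right)} \left(-20\right) = \frac{-2 + 6}{18 - 6} \left(-20\right) = \frac{1}{12} \cdot 4 \left(-20\right) = \frac{1}{3} \left(-20\right) = - \frac{20}{3}$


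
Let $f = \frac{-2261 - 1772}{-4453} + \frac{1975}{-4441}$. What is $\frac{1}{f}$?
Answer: $\frac{19775773}{9115878} \approx 2.1694$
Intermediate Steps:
$f = \frac{9115878}{19775773}$ ($f = \left(-2261 - 1772\right) \left(- \frac{1}{4453}\right) + 1975 \left(- \frac{1}{4441}\right) = \left(-4033\right) \left(- \frac{1}{4453}\right) - \frac{1975}{4441} = \frac{4033}{4453} - \frac{1975}{4441} = \frac{9115878}{19775773} \approx 0.46096$)
$\frac{1}{f} = \frac{1}{\frac{9115878}{19775773}} = \frac{19775773}{9115878}$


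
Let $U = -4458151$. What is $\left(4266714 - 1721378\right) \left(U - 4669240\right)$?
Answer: $-23232276898376$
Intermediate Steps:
$\left(4266714 - 1721378\right) \left(U - 4669240\right) = \left(4266714 - 1721378\right) \left(-4458151 - 4669240\right) = 2545336 \left(-9127391\right) = -23232276898376$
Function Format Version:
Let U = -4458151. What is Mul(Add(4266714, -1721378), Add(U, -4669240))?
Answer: -23232276898376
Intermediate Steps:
Mul(Add(4266714, -1721378), Add(U, -4669240)) = Mul(Add(4266714, -1721378), Add(-4458151, -4669240)) = Mul(2545336, -9127391) = -23232276898376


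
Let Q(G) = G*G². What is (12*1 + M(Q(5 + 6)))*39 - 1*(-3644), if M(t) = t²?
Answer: 69094991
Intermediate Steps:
Q(G) = G³
(12*1 + M(Q(5 + 6)))*39 - 1*(-3644) = (12*1 + ((5 + 6)³)²)*39 - 1*(-3644) = (12 + (11³)²)*39 + 3644 = (12 + 1331²)*39 + 3644 = (12 + 1771561)*39 + 3644 = 1771573*39 + 3644 = 69091347 + 3644 = 69094991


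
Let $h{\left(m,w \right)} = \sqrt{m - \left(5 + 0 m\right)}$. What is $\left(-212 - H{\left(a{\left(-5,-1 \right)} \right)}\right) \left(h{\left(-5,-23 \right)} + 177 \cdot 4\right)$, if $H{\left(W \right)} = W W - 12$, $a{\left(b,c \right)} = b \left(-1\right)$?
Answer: $-159300 - 225 i \sqrt{10} \approx -1.593 \cdot 10^{5} - 711.51 i$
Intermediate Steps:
$a{\left(b,c \right)} = - b$
$H{\left(W \right)} = -12 + W^{2}$ ($H{\left(W \right)} = W^{2} - 12 = -12 + W^{2}$)
$h{\left(m,w \right)} = \sqrt{-5 + m}$ ($h{\left(m,w \right)} = \sqrt{m + \left(0 - 5\right)} = \sqrt{m - 5} = \sqrt{-5 + m}$)
$\left(-212 - H{\left(a{\left(-5,-1 \right)} \right)}\right) \left(h{\left(-5,-23 \right)} + 177 \cdot 4\right) = \left(-212 - \left(-12 + \left(\left(-1\right) \left(-5\right)\right)^{2}\right)\right) \left(\sqrt{-5 - 5} + 177 \cdot 4\right) = \left(-212 - \left(-12 + 5^{2}\right)\right) \left(\sqrt{-10} + 708\right) = \left(-212 - \left(-12 + 25\right)\right) \left(i \sqrt{10} + 708\right) = \left(-212 - 13\right) \left(708 + i \sqrt{10}\right) = - 225 \left(708 + i \sqrt{10}\right) = -159300 - 225 i \sqrt{10}$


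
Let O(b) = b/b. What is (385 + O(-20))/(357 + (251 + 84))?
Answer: 193/346 ≈ 0.55780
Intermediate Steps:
O(b) = 1
(385 + O(-20))/(357 + (251 + 84)) = (385 + 1)/(357 + (251 + 84)) = 386/(357 + 335) = 386/692 = 386*(1/692) = 193/346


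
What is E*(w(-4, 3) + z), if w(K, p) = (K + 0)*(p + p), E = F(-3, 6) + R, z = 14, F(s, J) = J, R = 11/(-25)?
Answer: -278/5 ≈ -55.600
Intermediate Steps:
R = -11/25 (R = 11*(-1/25) = -11/25 ≈ -0.44000)
E = 139/25 (E = 6 - 11/25 = 139/25 ≈ 5.5600)
w(K, p) = 2*K*p (w(K, p) = K*(2*p) = 2*K*p)
E*(w(-4, 3) + z) = 139*(2*(-4)*3 + 14)/25 = 139*(-24 + 14)/25 = (139/25)*(-10) = -278/5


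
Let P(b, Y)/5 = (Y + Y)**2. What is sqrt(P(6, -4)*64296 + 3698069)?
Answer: sqrt(24272789) ≈ 4926.7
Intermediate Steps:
P(b, Y) = 20*Y**2 (P(b, Y) = 5*(Y + Y)**2 = 5*(2*Y)**2 = 5*(4*Y**2) = 20*Y**2)
sqrt(P(6, -4)*64296 + 3698069) = sqrt((20*(-4)**2)*64296 + 3698069) = sqrt((20*16)*64296 + 3698069) = sqrt(320*64296 + 3698069) = sqrt(20574720 + 3698069) = sqrt(24272789)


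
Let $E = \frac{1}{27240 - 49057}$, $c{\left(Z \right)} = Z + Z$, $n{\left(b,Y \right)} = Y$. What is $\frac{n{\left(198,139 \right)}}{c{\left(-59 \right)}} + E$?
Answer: $- \frac{3032681}{2574406} \approx -1.178$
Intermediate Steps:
$c{\left(Z \right)} = 2 Z$
$E = - \frac{1}{21817}$ ($E = \frac{1}{-21817} = - \frac{1}{21817} \approx -4.5836 \cdot 10^{-5}$)
$\frac{n{\left(198,139 \right)}}{c{\left(-59 \right)}} + E = \frac{139}{2 \left(-59\right)} - \frac{1}{21817} = \frac{139}{-118} - \frac{1}{21817} = 139 \left(- \frac{1}{118}\right) - \frac{1}{21817} = - \frac{139}{118} - \frac{1}{21817} = - \frac{3032681}{2574406}$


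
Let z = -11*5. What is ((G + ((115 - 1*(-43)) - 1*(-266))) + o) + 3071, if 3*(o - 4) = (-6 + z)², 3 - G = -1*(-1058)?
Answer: 11053/3 ≈ 3684.3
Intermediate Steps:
G = -1055 (G = 3 - (-1)*(-1058) = 3 - 1*1058 = 3 - 1058 = -1055)
z = -55
o = 3733/3 (o = 4 + (-6 - 55)²/3 = 4 + (⅓)*(-61)² = 4 + (⅓)*3721 = 4 + 3721/3 = 3733/3 ≈ 1244.3)
((G + ((115 - 1*(-43)) - 1*(-266))) + o) + 3071 = ((-1055 + ((115 - 1*(-43)) - 1*(-266))) + 3733/3) + 3071 = ((-1055 + ((115 + 43) + 266)) + 3733/3) + 3071 = ((-1055 + (158 + 266)) + 3733/3) + 3071 = ((-1055 + 424) + 3733/3) + 3071 = (-631 + 3733/3) + 3071 = 1840/3 + 3071 = 11053/3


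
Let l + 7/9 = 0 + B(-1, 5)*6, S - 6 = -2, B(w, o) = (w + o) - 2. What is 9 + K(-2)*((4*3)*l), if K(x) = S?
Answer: 1643/3 ≈ 547.67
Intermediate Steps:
B(w, o) = -2 + o + w (B(w, o) = (o + w) - 2 = -2 + o + w)
S = 4 (S = 6 - 2 = 4)
K(x) = 4
l = 101/9 (l = -7/9 + (0 + (-2 + 5 - 1)*6) = -7/9 + (0 + 2*6) = -7/9 + (0 + 12) = -7/9 + 12 = 101/9 ≈ 11.222)
9 + K(-2)*((4*3)*l) = 9 + 4*((4*3)*(101/9)) = 9 + 4*(12*(101/9)) = 9 + 4*(404/3) = 9 + 1616/3 = 1643/3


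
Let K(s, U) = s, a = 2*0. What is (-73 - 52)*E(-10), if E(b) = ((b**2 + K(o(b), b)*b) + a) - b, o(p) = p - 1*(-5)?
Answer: -20000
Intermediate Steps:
a = 0
o(p) = 5 + p (o(p) = p + 5 = 5 + p)
E(b) = b**2 - b + b*(5 + b) (E(b) = ((b**2 + (5 + b)*b) + 0) - b = ((b**2 + b*(5 + b)) + 0) - b = (b**2 + b*(5 + b)) - b = b**2 - b + b*(5 + b))
(-73 - 52)*E(-10) = (-73 - 52)*(2*(-10)*(2 - 10)) = -250*(-10)*(-8) = -125*160 = -20000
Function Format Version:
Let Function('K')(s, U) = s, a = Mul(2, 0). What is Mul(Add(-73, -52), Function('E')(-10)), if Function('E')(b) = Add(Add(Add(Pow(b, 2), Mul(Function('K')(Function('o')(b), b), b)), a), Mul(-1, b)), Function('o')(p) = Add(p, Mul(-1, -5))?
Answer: -20000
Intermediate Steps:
a = 0
Function('o')(p) = Add(5, p) (Function('o')(p) = Add(p, 5) = Add(5, p))
Function('E')(b) = Add(Pow(b, 2), Mul(-1, b), Mul(b, Add(5, b))) (Function('E')(b) = Add(Add(Add(Pow(b, 2), Mul(Add(5, b), b)), 0), Mul(-1, b)) = Add(Add(Add(Pow(b, 2), Mul(b, Add(5, b))), 0), Mul(-1, b)) = Add(Add(Pow(b, 2), Mul(b, Add(5, b))), Mul(-1, b)) = Add(Pow(b, 2), Mul(-1, b), Mul(b, Add(5, b))))
Mul(Add(-73, -52), Function('E')(-10)) = Mul(Add(-73, -52), Mul(2, -10, Add(2, -10))) = Mul(-125, Mul(2, -10, -8)) = Mul(-125, 160) = -20000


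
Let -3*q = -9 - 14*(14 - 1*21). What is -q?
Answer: 89/3 ≈ 29.667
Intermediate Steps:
q = -89/3 (q = -(-9 - 14*(14 - 1*21))/3 = -(-9 - 14*(14 - 21))/3 = -(-9 - 14*(-7))/3 = -(-9 + 98)/3 = -1/3*89 = -89/3 ≈ -29.667)
-q = -1*(-89/3) = 89/3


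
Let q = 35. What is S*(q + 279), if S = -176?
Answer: -55264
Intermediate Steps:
S*(q + 279) = -176*(35 + 279) = -176*314 = -55264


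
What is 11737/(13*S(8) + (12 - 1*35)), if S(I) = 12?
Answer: 11737/133 ≈ 88.248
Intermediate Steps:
11737/(13*S(8) + (12 - 1*35)) = 11737/(13*12 + (12 - 1*35)) = 11737/(156 + (12 - 35)) = 11737/(156 - 23) = 11737/133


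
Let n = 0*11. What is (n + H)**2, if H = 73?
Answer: 5329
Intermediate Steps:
n = 0
(n + H)**2 = (0 + 73)**2 = 73**2 = 5329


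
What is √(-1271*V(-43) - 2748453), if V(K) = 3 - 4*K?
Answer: I*√2970878 ≈ 1723.6*I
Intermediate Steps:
√(-1271*V(-43) - 2748453) = √(-1271*(3 - 4*(-43)) - 2748453) = √(-1271*(3 + 172) - 2748453) = √(-1271*175 - 2748453) = √(-222425 - 2748453) = √(-2970878) = I*√2970878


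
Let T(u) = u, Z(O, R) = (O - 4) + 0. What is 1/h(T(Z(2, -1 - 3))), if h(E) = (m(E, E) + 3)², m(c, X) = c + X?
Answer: 1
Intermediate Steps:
m(c, X) = X + c
Z(O, R) = -4 + O (Z(O, R) = (-4 + O) + 0 = -4 + O)
h(E) = (3 + 2*E)² (h(E) = ((E + E) + 3)² = (2*E + 3)² = (3 + 2*E)²)
1/h(T(Z(2, -1 - 3))) = 1/((3 + 2*(-4 + 2))²) = 1/((3 + 2*(-2))²) = 1/((3 - 4)²) = 1/((-1)²) = 1/1 = 1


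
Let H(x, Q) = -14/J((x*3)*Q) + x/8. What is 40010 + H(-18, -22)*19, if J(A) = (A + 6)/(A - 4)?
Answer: 94811905/2388 ≈ 39704.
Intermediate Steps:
J(A) = (6 + A)/(-4 + A)
H(x, Q) = x/8 - 14*(-4 + 3*Q*x)/(6 + 3*Q*x) (H(x, Q) = -14*(-4 + (x*3)*Q)/(6 + (x*3)*Q) + x/8 = -14*(-4 + (3*x)*Q)/(6 + (3*x)*Q) + x*(⅛) = -14*(-4 + 3*Q*x)/(6 + 3*Q*x) + x/8 = x/8 - 14*(-4 + 3*Q*x)/(6 + 3*Q*x))
40010 + H(-18, -22)*19 = 40010 + ((448 - 336*(-22)*(-18) + 3*(-18)*(2 - 22*(-18)))/(24*(2 - 22*(-18))))*19 = 40010 + ((448 - 133056 + 3*(-18)*(2 + 396))/(24*(2 + 396)))*19 = 40010 + ((1/24)*(448 - 133056 + 3*(-18)*398)/398)*19 = 40010 + ((1/24)*(1/398)*(448 - 133056 - 21492))*19 = 40010 + ((1/24)*(1/398)*(-154100))*19 = 40010 - 38525/2388*19 = 40010 - 731975/2388 = 94811905/2388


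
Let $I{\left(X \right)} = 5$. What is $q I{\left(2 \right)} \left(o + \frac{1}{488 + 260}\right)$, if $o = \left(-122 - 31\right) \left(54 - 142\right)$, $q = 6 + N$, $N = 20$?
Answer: $\frac{654619745}{374} \approx 1.7503 \cdot 10^{6}$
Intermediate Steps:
$q = 26$ ($q = 6 + 20 = 26$)
$o = 13464$ ($o = \left(-153\right) \left(-88\right) = 13464$)
$q I{\left(2 \right)} \left(o + \frac{1}{488 + 260}\right) = 26 \cdot 5 \left(13464 + \frac{1}{488 + 260}\right) = 130 \left(13464 + \frac{1}{748}\right) = 130 \cdot \frac{10071073}{748} = \frac{654619745}{374}$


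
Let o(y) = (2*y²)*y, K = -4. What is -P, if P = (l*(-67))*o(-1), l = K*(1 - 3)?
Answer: -1072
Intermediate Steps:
l = 8 (l = -4*(1 - 3) = -4*(-2) = 8)
o(y) = 2*y³
P = 1072 (P = (8*(-67))*(2*(-1)³) = -1072*(-1) = -536*(-2) = 1072)
-P = -1*1072 = -1072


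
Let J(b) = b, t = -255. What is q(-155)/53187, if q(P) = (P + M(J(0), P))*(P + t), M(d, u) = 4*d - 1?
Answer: 21320/17729 ≈ 1.2025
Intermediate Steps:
M(d, u) = -1 + 4*d
q(P) = (-1 + P)*(-255 + P) (q(P) = (P + (-1 + 4*0))*(P - 255) = (P + (-1 + 0))*(-255 + P) = (P - 1)*(-255 + P) = (-1 + P)*(-255 + P))
q(-155)/53187 = (255 + (-155)² - 256*(-155))/53187 = (255 + 24025 + 39680)*(1/53187) = 63960*(1/53187) = 21320/17729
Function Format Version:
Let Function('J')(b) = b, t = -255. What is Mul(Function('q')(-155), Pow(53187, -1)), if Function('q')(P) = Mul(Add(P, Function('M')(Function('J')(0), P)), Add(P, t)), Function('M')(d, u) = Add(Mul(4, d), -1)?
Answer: Rational(21320, 17729) ≈ 1.2025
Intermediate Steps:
Function('M')(d, u) = Add(-1, Mul(4, d))
Function('q')(P) = Mul(Add(-1, P), Add(-255, P)) (Function('q')(P) = Mul(Add(P, Add(-1, Mul(4, 0))), Add(P, -255)) = Mul(Add(P, Add(-1, 0)), Add(-255, P)) = Mul(Add(P, -1), Add(-255, P)) = Mul(Add(-1, P), Add(-255, P)))
Mul(Function('q')(-155), Pow(53187, -1)) = Mul(Add(255, Pow(-155, 2), Mul(-256, -155)), Pow(53187, -1)) = Mul(Add(255, 24025, 39680), Rational(1, 53187)) = Mul(63960, Rational(1, 53187)) = Rational(21320, 17729)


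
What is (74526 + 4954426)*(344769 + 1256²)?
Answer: 9667179574360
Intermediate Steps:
(74526 + 4954426)*(344769 + 1256²) = 5028952*(344769 + 1577536) = 5028952*1922305 = 9667179574360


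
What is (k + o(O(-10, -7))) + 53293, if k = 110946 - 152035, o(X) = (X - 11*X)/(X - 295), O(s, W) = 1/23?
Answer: 41395973/3392 ≈ 12204.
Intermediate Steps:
O(s, W) = 1/23
o(X) = -10*X/(-295 + X) (o(X) = (-10*X)/(-295 + X) = -10*X/(-295 + X))
k = -41089
(k + o(O(-10, -7))) + 53293 = (-41089 - 10*1/23/(-295 + 1/23)) + 53293 = (-41089 - 10*1/23/(-6784/23)) + 53293 = (-41089 - 10*1/23*(-23/6784)) + 53293 = (-41089 + 5/3392) + 53293 = -139373883/3392 + 53293 = 41395973/3392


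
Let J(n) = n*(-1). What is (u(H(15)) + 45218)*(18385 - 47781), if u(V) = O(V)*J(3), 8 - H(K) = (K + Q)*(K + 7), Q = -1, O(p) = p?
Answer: -1355684728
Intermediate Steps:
J(n) = -n
H(K) = 8 - (-1 + K)*(7 + K) (H(K) = 8 - (K - 1)*(K + 7) = 8 - (-1 + K)*(7 + K))
u(V) = -3*V (u(V) = V*(-1*3) = V*(-3) = -3*V)
(u(H(15)) + 45218)*(18385 - 47781) = (-3*(15 - 1*15**2 - 6*15) + 45218)*(18385 - 47781) = (-3*(15 - 1*225 - 90) + 45218)*(-29396) = (-3*(15 - 225 - 90) + 45218)*(-29396) = (-3*(-300) + 45218)*(-29396) = (900 + 45218)*(-29396) = 46118*(-29396) = -1355684728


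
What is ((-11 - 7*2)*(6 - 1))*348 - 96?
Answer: -43596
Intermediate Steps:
((-11 - 7*2)*(6 - 1))*348 - 96 = ((-11 - 14)*5)*348 - 96 = -25*5*348 - 96 = -125*348 - 96 = -43500 - 96 = -43596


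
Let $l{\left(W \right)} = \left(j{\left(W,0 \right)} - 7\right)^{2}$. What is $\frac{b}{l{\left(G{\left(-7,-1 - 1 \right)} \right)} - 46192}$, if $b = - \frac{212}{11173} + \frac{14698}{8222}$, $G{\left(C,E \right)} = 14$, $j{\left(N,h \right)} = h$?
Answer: $- \frac{27079615}{706483214343} \approx -3.833 \cdot 10^{-5}$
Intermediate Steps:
$l{\left(W \right)} = 49$ ($l{\left(W \right)} = \left(0 - 7\right)^{2} = \left(-7\right)^{2} = 49$)
$b = \frac{81238845}{45932203}$ ($b = \left(-212\right) \frac{1}{11173} + 14698 \cdot \frac{1}{8222} = - \frac{212}{11173} + \frac{7349}{4111} = \frac{81238845}{45932203} \approx 1.7687$)
$\frac{b}{l{\left(G{\left(-7,-1 - 1 \right)} \right)} - 46192} = \frac{81238845}{45932203 \left(49 - 46192\right)} = \frac{81238845}{45932203 \left(-46143\right)} = \frac{81238845}{45932203} \left(- \frac{1}{46143}\right) = - \frac{27079615}{706483214343}$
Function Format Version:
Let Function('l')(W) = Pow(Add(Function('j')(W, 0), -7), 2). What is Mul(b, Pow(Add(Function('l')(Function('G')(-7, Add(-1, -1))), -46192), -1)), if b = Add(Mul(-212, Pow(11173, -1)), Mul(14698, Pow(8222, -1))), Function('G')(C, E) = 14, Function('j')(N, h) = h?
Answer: Rational(-27079615, 706483214343) ≈ -3.8330e-5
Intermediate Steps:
Function('l')(W) = 49 (Function('l')(W) = Pow(Add(0, -7), 2) = Pow(-7, 2) = 49)
b = Rational(81238845, 45932203) (b = Add(Mul(-212, Rational(1, 11173)), Mul(14698, Rational(1, 8222))) = Add(Rational(-212, 11173), Rational(7349, 4111)) = Rational(81238845, 45932203) ≈ 1.7687)
Mul(b, Pow(Add(Function('l')(Function('G')(-7, Add(-1, -1))), -46192), -1)) = Mul(Rational(81238845, 45932203), Pow(Add(49, -46192), -1)) = Mul(Rational(81238845, 45932203), Pow(-46143, -1)) = Mul(Rational(81238845, 45932203), Rational(-1, 46143)) = Rational(-27079615, 706483214343)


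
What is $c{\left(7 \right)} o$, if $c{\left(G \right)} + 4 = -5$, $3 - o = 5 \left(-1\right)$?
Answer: $-72$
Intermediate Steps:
$o = 8$ ($o = 3 - 5 \left(-1\right) = 3 - -5 = 3 + 5 = 8$)
$c{\left(G \right)} = -9$ ($c{\left(G \right)} = -4 - 5 = -9$)
$c{\left(7 \right)} o = \left(-9\right) 8 = -72$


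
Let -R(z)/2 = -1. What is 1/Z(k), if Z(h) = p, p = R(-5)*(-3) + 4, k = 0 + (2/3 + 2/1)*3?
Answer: -½ ≈ -0.50000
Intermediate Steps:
R(z) = 2 (R(z) = -2*(-1) = 2)
k = 8 (k = 0 + (2*(⅓) + 2*1)*3 = 0 + (⅔ + 2)*3 = 0 + (8/3)*3 = 0 + 8 = 8)
p = -2 (p = 2*(-3) + 4 = -6 + 4 = -2)
Z(h) = -2
1/Z(k) = 1/(-2) = -½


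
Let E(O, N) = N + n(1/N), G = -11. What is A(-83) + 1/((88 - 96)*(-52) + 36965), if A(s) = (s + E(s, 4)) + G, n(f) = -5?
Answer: -3551194/37381 ≈ -95.000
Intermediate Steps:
E(O, N) = -5 + N (E(O, N) = N - 5 = -5 + N)
A(s) = -12 + s (A(s) = (s + (-5 + 4)) - 11 = (s - 1) - 11 = (-1 + s) - 11 = -12 + s)
A(-83) + 1/((88 - 96)*(-52) + 36965) = (-12 - 83) + 1/((88 - 96)*(-52) + 36965) = -95 + 1/(-8*(-52) + 36965) = -95 + 1/(416 + 36965) = -95 + 1/37381 = -3551194/37381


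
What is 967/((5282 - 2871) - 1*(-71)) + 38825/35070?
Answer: 6513817/4352187 ≈ 1.4967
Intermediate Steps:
967/((5282 - 2871) - 1*(-71)) + 38825/35070 = 967/(2411 + 71) + 38825*(1/35070) = 967/2482 + 7765/7014 = 6513817/4352187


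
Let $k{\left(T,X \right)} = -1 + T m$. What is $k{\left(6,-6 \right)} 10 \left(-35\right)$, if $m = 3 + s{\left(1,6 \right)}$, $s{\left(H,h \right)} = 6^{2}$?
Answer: $-81550$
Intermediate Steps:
$s{\left(H,h \right)} = 36$
$m = 39$ ($m = 3 + 36 = 39$)
$k{\left(T,X \right)} = -1 + 39 T$ ($k{\left(T,X \right)} = -1 + T 39 = -1 + 39 T$)
$k{\left(6,-6 \right)} 10 \left(-35\right) = \left(-1 + 39 \cdot 6\right) 10 \left(-35\right) = \left(-1 + 234\right) 10 \left(-35\right) = 233 \cdot 10 \left(-35\right) = 2330 \left(-35\right) = -81550$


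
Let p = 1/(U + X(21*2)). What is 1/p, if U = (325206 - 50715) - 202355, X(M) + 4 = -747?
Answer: 71385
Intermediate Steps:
X(M) = -751 (X(M) = -4 - 747 = -751)
U = 72136 (U = 274491 - 202355 = 72136)
p = 1/71385 (p = 1/(72136 - 751) = 1/71385 ≈ 1.4009e-5)
1/p = 1/(1/71385) = 71385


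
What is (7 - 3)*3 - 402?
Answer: -390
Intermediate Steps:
(7 - 3)*3 - 402 = 4*3 - 402 = 12 - 402 = -390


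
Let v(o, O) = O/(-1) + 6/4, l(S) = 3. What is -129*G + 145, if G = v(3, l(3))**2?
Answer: -581/4 ≈ -145.25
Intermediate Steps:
v(o, O) = 3/2 - O (v(o, O) = O*(-1) + 6*(1/4) = -O + 3/2 = 3/2 - O)
G = 9/4 (G = (3/2 - 1*3)**2 = (3/2 - 3)**2 = (-3/2)**2 = 9/4 ≈ 2.2500)
-129*G + 145 = -129*9/4 + 145 = -1161/4 + 145 = -581/4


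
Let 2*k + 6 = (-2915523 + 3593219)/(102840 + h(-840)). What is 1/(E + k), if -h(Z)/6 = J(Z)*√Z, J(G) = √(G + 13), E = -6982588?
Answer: -2302302551233425/16076029469671747144487 + 127068*√173670/16076029469671747144487 ≈ -1.4321e-7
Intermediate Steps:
J(G) = √(13 + G)
h(Z) = -6*√Z*√(13 + Z) (h(Z) = -6*√(13 + Z)*√Z = -6*√Z*√(13 + Z))
k = -3 + 338848/(102840 + 12*√173670) (k = -3 + ((-2915523 + 3593219)/(102840 - 6*√(-840)*√(13 - 840)))/2 = -3 + (677696/(102840 - 6*2*I*√210*√(-827)))/2 = -3 + (677696/(102840 - 6*2*I*√210*I*√827))/2 = -3 + (677696/(102840 + 12*√173670))/2 = -3 + 338848/(102840 + 12*√173670) ≈ 0.14211)
1/(E + k) = 1/(-6982588 + (6654077/21981369 - 42356*√173670/109906845)) = 1/(-153486836748895/21981369 - 42356*√173670/109906845)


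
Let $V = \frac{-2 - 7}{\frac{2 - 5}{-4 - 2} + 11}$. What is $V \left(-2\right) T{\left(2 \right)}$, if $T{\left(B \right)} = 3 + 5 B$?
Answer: $\frac{468}{23} \approx 20.348$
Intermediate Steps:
$V = - \frac{18}{23}$ ($V = - \frac{9}{- \frac{3}{-6} + 11} = - \frac{9}{\left(-3\right) \left(- \frac{1}{6}\right) + 11} = - \frac{9}{\frac{1}{2} + 11} = - \frac{9}{\frac{23}{2}} = \left(-9\right) \frac{2}{23} = - \frac{18}{23} \approx -0.78261$)
$V \left(-2\right) T{\left(2 \right)} = \left(- \frac{18}{23}\right) \left(-2\right) \left(3 + 5 \cdot 2\right) = \frac{36 \left(3 + 10\right)}{23} = \frac{36}{23} \cdot 13 = \frac{468}{23}$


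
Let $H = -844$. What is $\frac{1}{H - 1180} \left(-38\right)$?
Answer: $\frac{19}{1012} \approx 0.018775$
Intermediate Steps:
$\frac{1}{H - 1180} \left(-38\right) = \frac{1}{-844 - 1180} \left(-38\right) = \frac{1}{-2024} \left(-38\right) = \left(- \frac{1}{2024}\right) \left(-38\right) = \frac{19}{1012}$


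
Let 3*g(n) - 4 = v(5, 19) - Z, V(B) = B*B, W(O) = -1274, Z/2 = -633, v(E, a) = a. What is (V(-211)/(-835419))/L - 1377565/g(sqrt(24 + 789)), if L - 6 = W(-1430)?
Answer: -4377810422504371/1365452255388 ≈ -3206.1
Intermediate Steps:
Z = -1266 (Z = 2*(-633) = -1266)
L = -1268 (L = 6 - 1274 = -1268)
V(B) = B**2
g(n) = 1289/3 (g(n) = 4/3 + (19 - 1*(-1266))/3 = 4/3 + (19 + 1266)/3 = 4/3 + (1/3)*1285 = 4/3 + 1285/3 = 1289/3)
(V(-211)/(-835419))/L - 1377565/g(sqrt(24 + 789)) = ((-211)**2/(-835419))/(-1268) - 1377565/1289/3 = (44521*(-1/835419))*(-1/1268) - 1377565*3/1289 = -44521/835419*(-1/1268) - 4132695/1289 = 44521/1059311292 - 4132695/1289 = -4377810422504371/1365452255388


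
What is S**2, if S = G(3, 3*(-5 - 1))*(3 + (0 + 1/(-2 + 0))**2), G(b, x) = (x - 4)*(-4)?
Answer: 81796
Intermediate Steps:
G(b, x) = 16 - 4*x (G(b, x) = (-4 + x)*(-4) = 16 - 4*x)
S = 286 (S = (16 - 12*(-5 - 1))*(3 + (0 + 1/(-2 + 0))**2) = (16 - 12*(-6))*(3 + (0 + 1/(-2))**2) = (16 - 4*(-18))*(3 + (0 - 1/2)**2) = (16 + 72)*(3 + (-1/2)**2) = 88*(3 + 1/4) = 88*(13/4) = 286)
S**2 = 286**2 = 81796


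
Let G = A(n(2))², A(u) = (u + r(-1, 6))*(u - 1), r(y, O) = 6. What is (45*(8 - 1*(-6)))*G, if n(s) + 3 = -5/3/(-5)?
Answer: 847000/9 ≈ 94111.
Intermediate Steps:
n(s) = -8/3 (n(s) = -3 - 5/3/(-5) = -3 - 5*⅓*(-⅕) = -3 - 5/3*(-⅕) = -3 + ⅓ = -8/3)
A(u) = (-1 + u)*(6 + u) (A(u) = (u + 6)*(u - 1) = (6 + u)*(-1 + u) = (-1 + u)*(6 + u))
G = 12100/81 (G = (-6 + (-8/3)² + 5*(-8/3))² = (-6 + 64/9 - 40/3)² = (-110/9)² = 12100/81 ≈ 149.38)
(45*(8 - 1*(-6)))*G = (45*(8 - 1*(-6)))*(12100/81) = (45*(8 + 6))*(12100/81) = (45*14)*(12100/81) = 630*(12100/81) = 847000/9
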